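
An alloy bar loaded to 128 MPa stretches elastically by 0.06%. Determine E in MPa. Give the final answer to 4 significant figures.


E = sigma / epsilon
epsilon = 0.06% = 6e-04
E = 128 / 6e-04
E = 213300 MPa


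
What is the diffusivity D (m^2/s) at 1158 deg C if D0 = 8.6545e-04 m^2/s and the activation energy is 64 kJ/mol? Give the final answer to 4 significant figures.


D = D0 * exp(-Qd / (R*T))
T = 1431.15 K
D = 8.6545e-04 * exp(-64e3 / (8.314 * 1431.15))
D = 3.993e-06 m^2/s


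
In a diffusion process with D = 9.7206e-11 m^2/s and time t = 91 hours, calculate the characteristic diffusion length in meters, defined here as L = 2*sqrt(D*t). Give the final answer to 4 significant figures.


t = 91 hr = 327600 s
Diffusion length = 2*sqrt(D*t)
= 2*sqrt(9.7206e-11 * 327600)
= 0.01129 m


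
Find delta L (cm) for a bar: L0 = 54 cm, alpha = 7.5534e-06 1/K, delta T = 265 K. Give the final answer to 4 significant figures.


dL = L0 * alpha * dT
dL = 54 * 7.5534e-06 * 265
dL = 0.1081 cm


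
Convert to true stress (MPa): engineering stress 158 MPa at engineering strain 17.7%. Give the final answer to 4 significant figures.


sigma_true = sigma_eng * (1 + epsilon_eng)
sigma_true = 158 * (1 + 0.177)
sigma_true = 186 MPa


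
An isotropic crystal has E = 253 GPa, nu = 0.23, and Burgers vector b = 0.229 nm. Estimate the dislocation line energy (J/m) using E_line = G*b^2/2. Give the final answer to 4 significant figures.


Step 1: G = E / (2*(1+nu))
G = 253 / (2*(1+0.23)) = 102.846 GPa = 1.02846e+11 Pa
Step 2: E_line = G*b^2/2
b = 0.229 nm = 2.29e-10 m
E_line = 0.5 * 1.02846e+11 * (2.29e-10)^2 = 2.697e-09 J/m


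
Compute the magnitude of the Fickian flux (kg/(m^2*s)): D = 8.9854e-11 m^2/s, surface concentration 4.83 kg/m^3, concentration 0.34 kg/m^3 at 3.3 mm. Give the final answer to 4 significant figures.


J = -D * (dC/dx) = D * (C1 - C2) / dx
J = 8.9854e-11 * (4.83 - 0.34) / 3.3e-03
J = 1.223e-07 kg/(m^2*s)


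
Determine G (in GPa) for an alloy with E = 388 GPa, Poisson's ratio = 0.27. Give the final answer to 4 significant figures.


G = E / (2*(1+nu))
G = 388 / (2*(1+0.27))
G = 152.8 GPa


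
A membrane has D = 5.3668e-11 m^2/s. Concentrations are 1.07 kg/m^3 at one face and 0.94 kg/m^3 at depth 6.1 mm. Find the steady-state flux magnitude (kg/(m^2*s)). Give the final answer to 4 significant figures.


J = -D * (dC/dx) = D * (C1 - C2) / dx
J = 5.3668e-11 * (1.07 - 0.94) / 6.1e-03
J = 1.144e-09 kg/(m^2*s)


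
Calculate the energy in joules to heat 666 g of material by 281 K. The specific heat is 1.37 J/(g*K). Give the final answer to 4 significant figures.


Q = m * cp * dT
Q = 666 * 1.37 * 281
Q = 256400 J


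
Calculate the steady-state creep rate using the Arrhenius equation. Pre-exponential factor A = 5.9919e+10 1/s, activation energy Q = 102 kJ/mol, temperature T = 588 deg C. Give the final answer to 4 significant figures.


rate = A * exp(-Q / (R*T))
T = 588 + 273.15 = 861.15 K
rate = 5.9919e+10 * exp(-102e3 / (8.314 * 861.15))
rate = 38940 1/s


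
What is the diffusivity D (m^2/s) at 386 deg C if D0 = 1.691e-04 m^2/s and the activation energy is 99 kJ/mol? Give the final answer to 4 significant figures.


D = D0 * exp(-Qd / (R*T))
T = 659.15 K
D = 1.691e-04 * exp(-99e3 / (8.314 * 659.15))
D = 2.413e-12 m^2/s


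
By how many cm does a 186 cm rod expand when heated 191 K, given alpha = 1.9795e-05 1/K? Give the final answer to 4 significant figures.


dL = L0 * alpha * dT
dL = 186 * 1.9795e-05 * 191
dL = 0.7032 cm


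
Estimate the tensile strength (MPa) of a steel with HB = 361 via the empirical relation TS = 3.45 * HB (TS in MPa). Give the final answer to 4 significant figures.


TS (MPa) = 3.45 * HB
TS = 3.45 * 361
TS = 1245 MPa


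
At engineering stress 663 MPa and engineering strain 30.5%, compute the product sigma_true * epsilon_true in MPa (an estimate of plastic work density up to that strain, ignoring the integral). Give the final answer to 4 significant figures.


sigma_true = sigma_eng * (1 + epsilon_eng)
sigma_true = 663 * (1 + 0.305) = 865.215 MPa
epsilon_true = ln(1 + epsilon_eng)
epsilon_true = ln(1 + 0.305) = 0.266203
sigma_true * epsilon_true = 865.215 * 0.266203 = 230.3 MPa


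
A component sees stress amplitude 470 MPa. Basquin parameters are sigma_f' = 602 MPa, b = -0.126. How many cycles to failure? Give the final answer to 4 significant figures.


sigma_a = sigma_f' * (2*Nf)^b
2*Nf = (sigma_a / sigma_f')^(1/b)
2*Nf = (470 / 602)^(1/-0.126)
2*Nf = 7.13122
Nf = 3.566 cycles


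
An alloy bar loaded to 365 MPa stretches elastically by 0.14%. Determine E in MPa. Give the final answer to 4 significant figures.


E = sigma / epsilon
epsilon = 0.14% = 1.4e-03
E = 365 / 1.4e-03
E = 260700 MPa


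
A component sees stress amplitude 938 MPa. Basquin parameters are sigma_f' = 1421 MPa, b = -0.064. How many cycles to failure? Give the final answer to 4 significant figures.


sigma_a = sigma_f' * (2*Nf)^b
2*Nf = (sigma_a / sigma_f')^(1/b)
2*Nf = (938 / 1421)^(1/-0.064)
2*Nf = 658.587
Nf = 329.3 cycles


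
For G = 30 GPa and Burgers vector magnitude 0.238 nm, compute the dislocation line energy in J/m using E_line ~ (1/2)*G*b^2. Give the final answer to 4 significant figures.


E = G*b^2/2
b = 0.238 nm = 2.38e-10 m
G = 30 GPa = 3e+10 Pa
E = 0.5 * 3e+10 * (2.38e-10)^2
E = 8.497e-10 J/m


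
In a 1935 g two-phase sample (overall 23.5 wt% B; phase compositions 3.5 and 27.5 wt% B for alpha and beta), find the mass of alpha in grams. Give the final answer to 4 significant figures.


f_alpha = (C_beta - C0) / (C_beta - C_alpha)
f_alpha = (27.5 - 23.5) / (27.5 - 3.5) = 0.166667
m_alpha = f_alpha * m_total = 0.166667 * 1935 = 322.5 g


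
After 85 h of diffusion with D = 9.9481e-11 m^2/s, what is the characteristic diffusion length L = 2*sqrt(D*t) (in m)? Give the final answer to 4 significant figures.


t = 85 hr = 306000 s
Diffusion length = 2*sqrt(D*t)
= 2*sqrt(9.9481e-11 * 306000)
= 0.01103 m


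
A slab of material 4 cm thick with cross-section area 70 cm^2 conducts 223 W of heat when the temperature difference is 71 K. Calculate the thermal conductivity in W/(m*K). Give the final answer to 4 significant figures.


k = Q*L / (A*dT)
L = 0.04 m, A = 7e-03 m^2
k = 223 * 0.04 / (7e-03 * 71)
k = 17.95 W/(m*K)


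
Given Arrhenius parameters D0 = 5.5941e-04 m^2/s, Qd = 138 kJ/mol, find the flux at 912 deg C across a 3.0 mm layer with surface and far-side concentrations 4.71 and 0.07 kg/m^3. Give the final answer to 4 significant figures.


Step 1: D = D0 * exp(-Qd/(R*T))
T = 912 + 273.15 = 1185.15 K
D = 5.5941e-04 * exp(-138e3 / (8.314 * 1185.15)) = 4.62657e-10 m^2/s
Step 2: J = D * (C1 - C2) / dx
J = 4.62657e-10 * (4.71 - 0.07) / 3e-03
J = 7.156e-07 kg/(m^2*s)


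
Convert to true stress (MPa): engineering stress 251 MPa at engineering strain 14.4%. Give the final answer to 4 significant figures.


sigma_true = sigma_eng * (1 + epsilon_eng)
sigma_true = 251 * (1 + 0.144)
sigma_true = 287.1 MPa


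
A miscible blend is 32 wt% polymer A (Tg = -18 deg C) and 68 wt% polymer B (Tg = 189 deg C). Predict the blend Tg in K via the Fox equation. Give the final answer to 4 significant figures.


1/Tg = w1/Tg1 + w2/Tg2 (in Kelvin)
Tg1 = 255.15 K, Tg2 = 462.15 K
1/Tg = 0.32/255.15 + 0.68/462.15
Tg = 366.9 K


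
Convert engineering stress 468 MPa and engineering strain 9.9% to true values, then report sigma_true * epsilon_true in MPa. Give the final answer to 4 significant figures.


sigma_true = sigma_eng * (1 + epsilon_eng)
sigma_true = 468 * (1 + 0.099) = 514.332 MPa
epsilon_true = ln(1 + epsilon_eng)
epsilon_true = ln(1 + 0.099) = 0.0944007
sigma_true * epsilon_true = 514.332 * 0.0944007 = 48.55 MPa


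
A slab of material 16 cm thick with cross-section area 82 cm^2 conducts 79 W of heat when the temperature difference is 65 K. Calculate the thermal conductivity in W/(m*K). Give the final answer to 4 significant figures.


k = Q*L / (A*dT)
L = 0.16 m, A = 8.2e-03 m^2
k = 79 * 0.16 / (8.2e-03 * 65)
k = 23.71 W/(m*K)


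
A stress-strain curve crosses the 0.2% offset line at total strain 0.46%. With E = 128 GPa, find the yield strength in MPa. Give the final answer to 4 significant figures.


Offset strain = 0.002
Elastic strain at yield = total_strain - offset = 4.6e-03 - 0.002 = 2.6e-03
sigma_y = E * elastic_strain = 128000 * 2.6e-03
sigma_y = 332.8 MPa


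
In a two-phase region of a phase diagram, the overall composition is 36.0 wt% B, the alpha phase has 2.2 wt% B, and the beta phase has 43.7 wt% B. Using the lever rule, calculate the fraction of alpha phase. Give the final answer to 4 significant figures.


f_alpha = (C_beta - C0) / (C_beta - C_alpha)
f_alpha = (43.7 - 36.0) / (43.7 - 2.2)
f_alpha = 0.1855


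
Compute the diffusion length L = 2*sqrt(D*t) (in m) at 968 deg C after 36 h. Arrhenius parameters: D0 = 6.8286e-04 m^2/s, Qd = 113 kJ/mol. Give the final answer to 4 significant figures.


Step 1: D = D0 * exp(-Qd/(R*T))
T = 1241.15 K
D = 6.8286e-04 * exp(-113e3 / (8.314 * 1241.15)) = 1.19806e-08 m^2/s
Step 2: L = 2*sqrt(D*t)
t = 36 h = 129600 s
L = 2*sqrt(1.19806e-08 * 129600) = 0.07881 m


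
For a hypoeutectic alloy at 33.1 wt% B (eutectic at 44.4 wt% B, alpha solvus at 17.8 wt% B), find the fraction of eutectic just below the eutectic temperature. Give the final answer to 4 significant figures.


f_primary = (C_e - C0) / (C_e - C_alpha_max)
f_primary = (44.4 - 33.1) / (44.4 - 17.8)
f_primary = 0.424812
f_eutectic = 1 - 0.424812 = 0.5752


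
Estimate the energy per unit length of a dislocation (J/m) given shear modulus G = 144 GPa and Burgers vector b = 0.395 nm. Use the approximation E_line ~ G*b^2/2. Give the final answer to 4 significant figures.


E = G*b^2/2
b = 0.395 nm = 3.95e-10 m
G = 144 GPa = 1.44e+11 Pa
E = 0.5 * 1.44e+11 * (3.95e-10)^2
E = 1.123e-08 J/m


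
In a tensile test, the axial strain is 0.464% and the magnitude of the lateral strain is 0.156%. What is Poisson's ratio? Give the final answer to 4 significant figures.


nu = -epsilon_lat / epsilon_axial
Lateral strain is contraction (negative), so using magnitudes:
nu = 0.156 / 0.464
nu = 0.3362


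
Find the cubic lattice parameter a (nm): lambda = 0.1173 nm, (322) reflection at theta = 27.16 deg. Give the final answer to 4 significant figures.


d = lambda / (2*sin(theta))
d = 0.1173 / (2*sin(27.16 deg))
d = 0.128484 nm
a = d * sqrt(h^2+k^2+l^2) = 0.128484 * sqrt(17)
a = 0.5298 nm


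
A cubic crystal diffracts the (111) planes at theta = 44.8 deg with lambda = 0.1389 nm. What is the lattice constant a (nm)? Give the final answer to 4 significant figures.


d = lambda / (2*sin(theta))
d = 0.1389 / (2*sin(44.8 deg))
d = 0.0985618 nm
a = d * sqrt(h^2+k^2+l^2) = 0.0985618 * sqrt(3)
a = 0.1707 nm


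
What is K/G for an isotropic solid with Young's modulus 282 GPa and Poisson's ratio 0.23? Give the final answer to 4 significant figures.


G = E / (2*(1+nu))
G = 282 / (2*(1+0.23)) = 114.634 GPa
K = E / (3*(1-2*nu))
K = 282 / (3*(1-2*0.23)) = 174.074 GPa
K/G = 174.074 / 114.634 = 1.519


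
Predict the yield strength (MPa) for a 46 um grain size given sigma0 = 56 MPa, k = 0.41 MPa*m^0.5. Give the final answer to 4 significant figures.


sigma_y = sigma0 + k / sqrt(d)
d = 46 um = 4.6e-05 m
sigma_y = 56 + 0.41 / sqrt(4.6e-05)
sigma_y = 116.5 MPa


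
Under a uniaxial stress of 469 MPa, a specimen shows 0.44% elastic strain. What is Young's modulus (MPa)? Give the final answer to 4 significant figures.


E = sigma / epsilon
epsilon = 0.44% = 4.4e-03
E = 469 / 4.4e-03
E = 106600 MPa


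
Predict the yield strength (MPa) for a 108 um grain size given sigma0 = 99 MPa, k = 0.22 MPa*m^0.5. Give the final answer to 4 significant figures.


sigma_y = sigma0 + k / sqrt(d)
d = 108 um = 1.08e-04 m
sigma_y = 99 + 0.22 / sqrt(1.08e-04)
sigma_y = 120.2 MPa


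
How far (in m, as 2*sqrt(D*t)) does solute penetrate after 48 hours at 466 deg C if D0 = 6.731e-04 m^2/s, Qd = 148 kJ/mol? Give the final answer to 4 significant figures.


Step 1: D = D0 * exp(-Qd/(R*T))
T = 739.15 K
D = 6.731e-04 * exp(-148e3 / (8.314 * 739.15)) = 2.33755e-14 m^2/s
Step 2: L = 2*sqrt(D*t)
t = 48 h = 172800 s
L = 2*sqrt(2.33755e-14 * 172800) = 1.271e-04 m


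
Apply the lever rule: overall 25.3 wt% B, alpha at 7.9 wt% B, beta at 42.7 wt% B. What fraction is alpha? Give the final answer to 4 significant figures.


f_alpha = (C_beta - C0) / (C_beta - C_alpha)
f_alpha = (42.7 - 25.3) / (42.7 - 7.9)
f_alpha = 0.5


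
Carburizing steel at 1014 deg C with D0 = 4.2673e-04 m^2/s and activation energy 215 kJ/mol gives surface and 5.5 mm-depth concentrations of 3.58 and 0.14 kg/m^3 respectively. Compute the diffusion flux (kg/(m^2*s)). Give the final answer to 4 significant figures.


Step 1: D = D0 * exp(-Qd/(R*T))
T = 1014 + 273.15 = 1287.15 K
D = 4.2673e-04 * exp(-215e3 / (8.314 * 1287.15)) = 8.03135e-13 m^2/s
Step 2: J = D * (C1 - C2) / dx
J = 8.03135e-13 * (3.58 - 0.14) / 5.5e-03
J = 5.023e-10 kg/(m^2*s)


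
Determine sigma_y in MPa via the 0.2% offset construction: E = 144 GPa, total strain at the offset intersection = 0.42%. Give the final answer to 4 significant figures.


Offset strain = 0.002
Elastic strain at yield = total_strain - offset = 4.2e-03 - 0.002 = 2.2e-03
sigma_y = E * elastic_strain = 144000 * 2.2e-03
sigma_y = 316.8 MPa


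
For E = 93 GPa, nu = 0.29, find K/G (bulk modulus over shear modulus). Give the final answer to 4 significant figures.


G = E / (2*(1+nu))
G = 93 / (2*(1+0.29)) = 36.0465 GPa
K = E / (3*(1-2*nu))
K = 93 / (3*(1-2*0.29)) = 73.8095 GPa
K/G = 73.8095 / 36.0465 = 2.048


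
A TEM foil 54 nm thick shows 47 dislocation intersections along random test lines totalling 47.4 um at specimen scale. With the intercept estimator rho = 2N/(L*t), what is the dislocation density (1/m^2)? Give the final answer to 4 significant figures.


rho = 2N / (L * t)
L = 47.4 um = 4.74e-05 m, t = 54 nm = 5.4e-08 m
rho = 2 * 47 / (4.74e-05 * 5.4e-08)
rho = 3.672e+13 1/m^2


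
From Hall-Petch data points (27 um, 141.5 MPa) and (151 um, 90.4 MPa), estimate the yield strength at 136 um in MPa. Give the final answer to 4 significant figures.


sigma_y = sigma0 + k / sqrt(d)
1/sqrt(d1) = 1/sqrt(2.7e-05) = 192.45;  1/sqrt(d2) = 81.3788
k = (sigma1 - sigma2) / (1/sqrt(d1) - 1/sqrt(d2)) = (141.5 - 90.4) / (192.45 - 81.3788) = 0.460065 MPa*m^0.5
sigma0 = sigma1 - k/sqrt(d1) = 141.5 - 0.460065*192.45 = 52.9604 MPa
sigma_y(d3) = 52.9604 + 0.460065 / sqrt(1.36e-04) = 92.41 MPa


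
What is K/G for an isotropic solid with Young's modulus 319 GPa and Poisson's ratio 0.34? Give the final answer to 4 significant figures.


G = E / (2*(1+nu))
G = 319 / (2*(1+0.34)) = 119.03 GPa
K = E / (3*(1-2*nu))
K = 319 / (3*(1-2*0.34)) = 332.292 GPa
K/G = 332.292 / 119.03 = 2.792


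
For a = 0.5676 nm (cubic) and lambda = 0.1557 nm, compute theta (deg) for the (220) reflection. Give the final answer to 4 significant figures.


d = a / sqrt(h^2+k^2+l^2)
d = 0.5676 / sqrt(8) = 0.200677 nm
lambda = 2*d*sin(theta)  =>  sin(theta) = lambda / (2*d)
sin(theta) = 0.1557 / (2 * 0.200677) = 0.387937
theta = 22.83 deg


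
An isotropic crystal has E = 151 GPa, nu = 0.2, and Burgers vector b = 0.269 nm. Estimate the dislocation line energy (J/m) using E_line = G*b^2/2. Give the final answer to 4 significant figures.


Step 1: G = E / (2*(1+nu))
G = 151 / (2*(1+0.2)) = 62.9167 GPa = 6.29167e+10 Pa
Step 2: E_line = G*b^2/2
b = 0.269 nm = 2.69e-10 m
E_line = 0.5 * 6.29167e+10 * (2.69e-10)^2 = 2.276e-09 J/m


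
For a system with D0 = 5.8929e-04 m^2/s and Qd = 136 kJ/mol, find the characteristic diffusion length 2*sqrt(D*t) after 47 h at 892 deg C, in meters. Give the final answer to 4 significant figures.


Step 1: D = D0 * exp(-Qd/(R*T))
T = 1165.15 K
D = 5.8929e-04 * exp(-136e3 / (8.314 * 1165.15)) = 4.71103e-10 m^2/s
Step 2: L = 2*sqrt(D*t)
t = 47 h = 169200 s
L = 2*sqrt(4.71103e-10 * 169200) = 0.01786 m


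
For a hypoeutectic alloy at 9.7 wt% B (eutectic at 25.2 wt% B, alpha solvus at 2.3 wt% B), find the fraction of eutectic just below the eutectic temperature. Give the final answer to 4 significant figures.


f_primary = (C_e - C0) / (C_e - C_alpha_max)
f_primary = (25.2 - 9.7) / (25.2 - 2.3)
f_primary = 0.676856
f_eutectic = 1 - 0.676856 = 0.3231


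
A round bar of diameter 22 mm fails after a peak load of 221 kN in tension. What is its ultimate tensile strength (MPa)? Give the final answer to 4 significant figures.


A0 = pi*(d/2)^2 = pi*(22/2)^2 = 380.133 mm^2
UTS = F_max / A0 = 221*1000 / 380.133
UTS = 581.4 MPa


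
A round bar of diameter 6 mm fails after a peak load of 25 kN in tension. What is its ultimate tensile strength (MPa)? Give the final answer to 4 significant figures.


A0 = pi*(d/2)^2 = pi*(6/2)^2 = 28.2743 mm^2
UTS = F_max / A0 = 25*1000 / 28.2743
UTS = 884.2 MPa


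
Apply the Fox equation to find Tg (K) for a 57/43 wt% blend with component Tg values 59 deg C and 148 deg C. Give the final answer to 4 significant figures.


1/Tg = w1/Tg1 + w2/Tg2 (in Kelvin)
Tg1 = 332.15 K, Tg2 = 421.15 K
1/Tg = 0.57/332.15 + 0.43/421.15
Tg = 365.3 K


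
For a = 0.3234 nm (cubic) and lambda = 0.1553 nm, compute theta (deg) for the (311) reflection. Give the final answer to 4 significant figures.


d = a / sqrt(h^2+k^2+l^2)
d = 0.3234 / sqrt(11) = 0.0975088 nm
lambda = 2*d*sin(theta)  =>  sin(theta) = lambda / (2*d)
sin(theta) = 0.1553 / (2 * 0.0975088) = 0.796339
theta = 52.78 deg


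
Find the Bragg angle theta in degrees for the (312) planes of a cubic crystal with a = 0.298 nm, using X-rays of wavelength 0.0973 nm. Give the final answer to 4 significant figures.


d = a / sqrt(h^2+k^2+l^2)
d = 0.298 / sqrt(14) = 0.0796439 nm
lambda = 2*d*sin(theta)  =>  sin(theta) = lambda / (2*d)
sin(theta) = 0.0973 / (2 * 0.0796439) = 0.610844
theta = 37.65 deg


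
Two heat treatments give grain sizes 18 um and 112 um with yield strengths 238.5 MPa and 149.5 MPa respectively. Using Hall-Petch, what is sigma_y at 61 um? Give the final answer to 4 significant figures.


sigma_y = sigma0 + k / sqrt(d)
1/sqrt(d1) = 1/sqrt(1.8e-05) = 235.702;  1/sqrt(d2) = 94.4911
k = (sigma1 - sigma2) / (1/sqrt(d1) - 1/sqrt(d2)) = (238.5 - 149.5) / (235.702 - 94.4911) = 0.630262 MPa*m^0.5
sigma0 = sigma1 - k/sqrt(d1) = 238.5 - 0.630262*235.702 = 89.9459 MPa
sigma_y(d3) = 89.9459 + 0.630262 / sqrt(6.1e-05) = 170.6 MPa


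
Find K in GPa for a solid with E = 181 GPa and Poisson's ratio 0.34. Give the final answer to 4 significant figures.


K = E / (3*(1-2*nu))
K = 181 / (3*(1-2*0.34))
K = 188.5 GPa


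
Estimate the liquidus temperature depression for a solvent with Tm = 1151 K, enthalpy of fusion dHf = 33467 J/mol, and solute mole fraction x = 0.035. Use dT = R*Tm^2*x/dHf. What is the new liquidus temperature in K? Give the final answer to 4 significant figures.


dT = R*Tm^2*x / dHf
dT = 8.314 * 1151^2 * 0.035 / 33467
dT = 11.5189 K
T_new = 1151 - 11.5189 = 1139 K


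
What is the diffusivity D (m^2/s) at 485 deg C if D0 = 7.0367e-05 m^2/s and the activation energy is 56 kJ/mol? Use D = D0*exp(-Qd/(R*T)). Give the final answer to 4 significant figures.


D = D0 * exp(-Qd / (R*T))
T = 758.15 K
D = 7.0367e-05 * exp(-56e3 / (8.314 * 758.15))
D = 9.749e-09 m^2/s


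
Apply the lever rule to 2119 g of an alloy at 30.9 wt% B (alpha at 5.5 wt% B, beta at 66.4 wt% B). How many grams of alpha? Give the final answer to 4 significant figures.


f_alpha = (C_beta - C0) / (C_beta - C_alpha)
f_alpha = (66.4 - 30.9) / (66.4 - 5.5) = 0.582923
m_alpha = f_alpha * m_total = 0.582923 * 2119 = 1235 g


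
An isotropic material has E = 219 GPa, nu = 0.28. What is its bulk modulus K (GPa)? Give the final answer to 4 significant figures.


K = E / (3*(1-2*nu))
K = 219 / (3*(1-2*0.28))
K = 165.9 GPa


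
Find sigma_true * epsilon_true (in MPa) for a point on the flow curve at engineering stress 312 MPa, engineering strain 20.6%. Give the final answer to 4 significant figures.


sigma_true = sigma_eng * (1 + epsilon_eng)
sigma_true = 312 * (1 + 0.206) = 376.272 MPa
epsilon_true = ln(1 + epsilon_eng)
epsilon_true = ln(1 + 0.206) = 0.187309
sigma_true * epsilon_true = 376.272 * 0.187309 = 70.48 MPa


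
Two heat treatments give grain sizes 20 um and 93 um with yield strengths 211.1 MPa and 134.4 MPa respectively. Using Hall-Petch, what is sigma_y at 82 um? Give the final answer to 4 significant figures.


sigma_y = sigma0 + k / sqrt(d)
1/sqrt(d1) = 1/sqrt(2e-05) = 223.607;  1/sqrt(d2) = 103.695
k = (sigma1 - sigma2) / (1/sqrt(d1) - 1/sqrt(d2)) = (211.1 - 134.4) / (223.607 - 103.695) = 0.639638 MPa*m^0.5
sigma0 = sigma1 - k/sqrt(d1) = 211.1 - 0.639638*223.607 = 68.0727 MPa
sigma_y(d3) = 68.0727 + 0.639638 / sqrt(8.2e-05) = 138.7 MPa


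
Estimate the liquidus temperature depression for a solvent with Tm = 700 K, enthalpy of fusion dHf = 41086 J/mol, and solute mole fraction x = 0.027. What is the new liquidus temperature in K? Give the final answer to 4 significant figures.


dT = R*Tm^2*x / dHf
dT = 8.314 * 700^2 * 0.027 / 41086
dT = 2.67717 K
T_new = 700 - 2.67717 = 697.3 K


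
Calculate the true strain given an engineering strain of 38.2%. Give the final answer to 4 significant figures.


epsilon_true = ln(1 + epsilon_eng)
epsilon_true = ln(1 + 0.382)
epsilon_true = 0.3235


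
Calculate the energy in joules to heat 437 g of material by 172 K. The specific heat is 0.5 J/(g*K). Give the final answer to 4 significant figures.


Q = m * cp * dT
Q = 437 * 0.5 * 172
Q = 37580 J


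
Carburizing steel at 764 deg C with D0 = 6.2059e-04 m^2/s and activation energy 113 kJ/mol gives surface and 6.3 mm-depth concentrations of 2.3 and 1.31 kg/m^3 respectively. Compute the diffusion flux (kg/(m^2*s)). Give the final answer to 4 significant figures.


Step 1: D = D0 * exp(-Qd/(R*T))
T = 764 + 273.15 = 1037.15 K
D = 6.2059e-04 * exp(-113e3 / (8.314 * 1037.15)) = 1.26331e-09 m^2/s
Step 2: J = D * (C1 - C2) / dx
J = 1.26331e-09 * (2.3 - 1.31) / 6.3e-03
J = 1.985e-07 kg/(m^2*s)


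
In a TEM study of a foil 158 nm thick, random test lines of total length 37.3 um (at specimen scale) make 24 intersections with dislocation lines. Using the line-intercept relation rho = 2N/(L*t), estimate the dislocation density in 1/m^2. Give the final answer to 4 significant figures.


rho = 2N / (L * t)
L = 37.3 um = 3.73e-05 m, t = 158 nm = 1.58e-07 m
rho = 2 * 24 / (3.73e-05 * 1.58e-07)
rho = 8.145e+12 1/m^2


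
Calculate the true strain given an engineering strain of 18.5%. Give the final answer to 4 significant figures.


epsilon_true = ln(1 + epsilon_eng)
epsilon_true = ln(1 + 0.185)
epsilon_true = 0.1697


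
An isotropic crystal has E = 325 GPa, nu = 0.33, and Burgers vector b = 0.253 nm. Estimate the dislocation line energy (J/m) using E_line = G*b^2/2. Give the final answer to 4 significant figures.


Step 1: G = E / (2*(1+nu))
G = 325 / (2*(1+0.33)) = 122.18 GPa = 1.2218e+11 Pa
Step 2: E_line = G*b^2/2
b = 0.253 nm = 2.53e-10 m
E_line = 0.5 * 1.2218e+11 * (2.53e-10)^2 = 3.91e-09 J/m


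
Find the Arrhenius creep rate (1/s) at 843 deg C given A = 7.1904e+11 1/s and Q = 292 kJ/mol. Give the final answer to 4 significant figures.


rate = A * exp(-Q / (R*T))
T = 843 + 273.15 = 1116.15 K
rate = 7.1904e+11 * exp(-292e3 / (8.314 * 1116.15))
rate = 0.01552 1/s


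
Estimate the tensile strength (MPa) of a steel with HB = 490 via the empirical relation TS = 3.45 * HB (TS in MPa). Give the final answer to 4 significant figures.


TS (MPa) = 3.45 * HB
TS = 3.45 * 490
TS = 1691 MPa


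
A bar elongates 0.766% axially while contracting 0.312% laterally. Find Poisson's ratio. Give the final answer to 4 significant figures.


nu = -epsilon_lat / epsilon_axial
Lateral strain is contraction (negative), so using magnitudes:
nu = 0.312 / 0.766
nu = 0.4073


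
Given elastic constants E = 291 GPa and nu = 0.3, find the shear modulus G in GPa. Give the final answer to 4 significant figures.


G = E / (2*(1+nu))
G = 291 / (2*(1+0.3))
G = 111.9 GPa


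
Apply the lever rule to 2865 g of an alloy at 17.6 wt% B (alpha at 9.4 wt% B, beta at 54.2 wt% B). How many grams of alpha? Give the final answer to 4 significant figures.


f_alpha = (C_beta - C0) / (C_beta - C_alpha)
f_alpha = (54.2 - 17.6) / (54.2 - 9.4) = 0.816964
m_alpha = f_alpha * m_total = 0.816964 * 2865 = 2341 g


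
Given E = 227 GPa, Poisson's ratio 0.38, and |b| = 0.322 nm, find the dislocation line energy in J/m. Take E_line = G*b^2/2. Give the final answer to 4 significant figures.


Step 1: G = E / (2*(1+nu))
G = 227 / (2*(1+0.38)) = 82.2464 GPa = 8.22464e+10 Pa
Step 2: E_line = G*b^2/2
b = 0.322 nm = 3.22e-10 m
E_line = 0.5 * 8.22464e+10 * (3.22e-10)^2 = 4.264e-09 J/m


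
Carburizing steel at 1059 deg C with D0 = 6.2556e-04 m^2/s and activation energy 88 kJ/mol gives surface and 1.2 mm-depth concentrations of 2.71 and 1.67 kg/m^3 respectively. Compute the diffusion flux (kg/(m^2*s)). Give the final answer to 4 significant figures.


Step 1: D = D0 * exp(-Qd/(R*T))
T = 1059 + 273.15 = 1332.15 K
D = 6.2556e-04 * exp(-88e3 / (8.314 * 1332.15)) = 2.21613e-07 m^2/s
Step 2: J = D * (C1 - C2) / dx
J = 2.21613e-07 * (2.71 - 1.67) / 1.2e-03
J = 1.921e-04 kg/(m^2*s)


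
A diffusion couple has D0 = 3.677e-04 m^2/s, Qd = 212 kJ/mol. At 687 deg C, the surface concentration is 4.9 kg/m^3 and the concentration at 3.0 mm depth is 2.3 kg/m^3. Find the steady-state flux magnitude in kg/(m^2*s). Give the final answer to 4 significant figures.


Step 1: D = D0 * exp(-Qd/(R*T))
T = 687 + 273.15 = 960.15 K
D = 3.677e-04 * exp(-212e3 / (8.314 * 960.15)) = 1.07579e-15 m^2/s
Step 2: J = D * (C1 - C2) / dx
J = 1.07579e-15 * (4.9 - 2.3) / 3e-03
J = 9.324e-13 kg/(m^2*s)


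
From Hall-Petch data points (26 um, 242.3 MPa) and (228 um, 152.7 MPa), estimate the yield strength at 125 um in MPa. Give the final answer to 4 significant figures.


sigma_y = sigma0 + k / sqrt(d)
1/sqrt(d1) = 1/sqrt(2.6e-05) = 196.116;  1/sqrt(d2) = 66.2266
k = (sigma1 - sigma2) / (1/sqrt(d1) - 1/sqrt(d2)) = (242.3 - 152.7) / (196.116 - 66.2266) = 0.689817 MPa*m^0.5
sigma0 = sigma1 - k/sqrt(d1) = 242.3 - 0.689817*196.116 = 107.016 MPa
sigma_y(d3) = 107.016 + 0.689817 / sqrt(1.25e-04) = 168.7 MPa


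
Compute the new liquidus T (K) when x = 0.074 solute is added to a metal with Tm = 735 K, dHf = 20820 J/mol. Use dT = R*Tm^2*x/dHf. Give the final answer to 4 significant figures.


dT = R*Tm^2*x / dHf
dT = 8.314 * 735^2 * 0.074 / 20820
dT = 15.9638 K
T_new = 735 - 15.9638 = 719 K


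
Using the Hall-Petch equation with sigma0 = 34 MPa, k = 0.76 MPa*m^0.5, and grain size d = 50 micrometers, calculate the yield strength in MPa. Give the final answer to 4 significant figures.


sigma_y = sigma0 + k / sqrt(d)
d = 50 um = 5e-05 m
sigma_y = 34 + 0.76 / sqrt(5e-05)
sigma_y = 141.5 MPa


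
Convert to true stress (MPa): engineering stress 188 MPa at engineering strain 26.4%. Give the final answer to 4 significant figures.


sigma_true = sigma_eng * (1 + epsilon_eng)
sigma_true = 188 * (1 + 0.264)
sigma_true = 237.6 MPa


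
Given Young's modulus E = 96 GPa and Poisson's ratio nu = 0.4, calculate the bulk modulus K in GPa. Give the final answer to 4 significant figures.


K = E / (3*(1-2*nu))
K = 96 / (3*(1-2*0.4))
K = 160 GPa


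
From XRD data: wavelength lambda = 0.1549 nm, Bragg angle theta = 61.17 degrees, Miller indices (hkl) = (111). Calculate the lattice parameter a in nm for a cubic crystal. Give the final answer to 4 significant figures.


d = lambda / (2*sin(theta))
d = 0.1549 / (2*sin(61.17 deg))
d = 0.0884078 nm
a = d * sqrt(h^2+k^2+l^2) = 0.0884078 * sqrt(3)
a = 0.1531 nm


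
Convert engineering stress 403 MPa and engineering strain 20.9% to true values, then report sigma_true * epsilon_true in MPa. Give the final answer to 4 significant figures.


sigma_true = sigma_eng * (1 + epsilon_eng)
sigma_true = 403 * (1 + 0.209) = 487.227 MPa
epsilon_true = ln(1 + epsilon_eng)
epsilon_true = ln(1 + 0.209) = 0.189794
sigma_true * epsilon_true = 487.227 * 0.189794 = 92.47 MPa


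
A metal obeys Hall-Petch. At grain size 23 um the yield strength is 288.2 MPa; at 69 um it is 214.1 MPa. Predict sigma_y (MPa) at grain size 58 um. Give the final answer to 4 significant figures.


sigma_y = sigma0 + k / sqrt(d)
1/sqrt(d1) = 1/sqrt(2.3e-05) = 208.514;  1/sqrt(d2) = 120.386
k = (sigma1 - sigma2) / (1/sqrt(d1) - 1/sqrt(d2)) = (288.2 - 214.1) / (208.514 - 120.386) = 0.840817 MPa*m^0.5
sigma0 = sigma1 - k/sqrt(d1) = 288.2 - 0.840817*208.514 = 112.878 MPa
sigma_y(d3) = 112.878 + 0.840817 / sqrt(5.8e-05) = 223.3 MPa


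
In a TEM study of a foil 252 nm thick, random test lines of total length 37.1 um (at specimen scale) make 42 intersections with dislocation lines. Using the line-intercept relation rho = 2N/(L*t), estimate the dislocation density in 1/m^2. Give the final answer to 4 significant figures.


rho = 2N / (L * t)
L = 37.1 um = 3.71e-05 m, t = 252 nm = 2.52e-07 m
rho = 2 * 42 / (3.71e-05 * 2.52e-07)
rho = 8.985e+12 1/m^2


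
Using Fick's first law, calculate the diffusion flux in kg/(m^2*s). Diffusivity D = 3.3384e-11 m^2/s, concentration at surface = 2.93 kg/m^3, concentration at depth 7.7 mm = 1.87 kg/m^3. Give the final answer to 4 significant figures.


J = -D * (dC/dx) = D * (C1 - C2) / dx
J = 3.3384e-11 * (2.93 - 1.87) / 7.7e-03
J = 4.596e-09 kg/(m^2*s)


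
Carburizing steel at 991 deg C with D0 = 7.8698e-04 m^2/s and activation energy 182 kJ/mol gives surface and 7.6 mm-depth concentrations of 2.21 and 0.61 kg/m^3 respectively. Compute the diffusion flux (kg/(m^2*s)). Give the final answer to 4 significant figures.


Step 1: D = D0 * exp(-Qd/(R*T))
T = 991 + 273.15 = 1264.15 K
D = 7.8698e-04 * exp(-182e3 / (8.314 * 1264.15)) = 2.37387e-11 m^2/s
Step 2: J = D * (C1 - C2) / dx
J = 2.37387e-11 * (2.21 - 0.61) / 7.6e-03
J = 4.998e-09 kg/(m^2*s)


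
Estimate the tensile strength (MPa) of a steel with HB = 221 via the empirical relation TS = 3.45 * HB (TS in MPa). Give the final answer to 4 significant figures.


TS (MPa) = 3.45 * HB
TS = 3.45 * 221
TS = 762.5 MPa


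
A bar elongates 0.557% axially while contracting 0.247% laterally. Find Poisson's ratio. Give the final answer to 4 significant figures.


nu = -epsilon_lat / epsilon_axial
Lateral strain is contraction (negative), so using magnitudes:
nu = 0.247 / 0.557
nu = 0.4434


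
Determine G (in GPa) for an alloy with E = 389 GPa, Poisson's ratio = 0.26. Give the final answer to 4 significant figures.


G = E / (2*(1+nu))
G = 389 / (2*(1+0.26))
G = 154.4 GPa


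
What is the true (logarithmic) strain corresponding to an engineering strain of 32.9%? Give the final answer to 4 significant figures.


epsilon_true = ln(1 + epsilon_eng)
epsilon_true = ln(1 + 0.329)
epsilon_true = 0.2844


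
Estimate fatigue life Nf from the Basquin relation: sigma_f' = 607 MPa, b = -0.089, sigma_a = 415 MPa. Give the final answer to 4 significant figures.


sigma_a = sigma_f' * (2*Nf)^b
2*Nf = (sigma_a / sigma_f')^(1/b)
2*Nf = (415 / 607)^(1/-0.089)
2*Nf = 71.6989
Nf = 35.85 cycles


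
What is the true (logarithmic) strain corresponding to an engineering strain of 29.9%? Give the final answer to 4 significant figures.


epsilon_true = ln(1 + epsilon_eng)
epsilon_true = ln(1 + 0.299)
epsilon_true = 0.2616


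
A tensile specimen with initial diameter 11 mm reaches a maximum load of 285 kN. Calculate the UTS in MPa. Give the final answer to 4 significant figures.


A0 = pi*(d/2)^2 = pi*(11/2)^2 = 95.0332 mm^2
UTS = F_max / A0 = 285*1000 / 95.0332
UTS = 2999 MPa


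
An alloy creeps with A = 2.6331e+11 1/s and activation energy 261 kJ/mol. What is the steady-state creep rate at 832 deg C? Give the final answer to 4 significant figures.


rate = A * exp(-Q / (R*T))
T = 832 + 273.15 = 1105.15 K
rate = 2.6331e+11 * exp(-261e3 / (8.314 * 1105.15))
rate = 0.1213 1/s


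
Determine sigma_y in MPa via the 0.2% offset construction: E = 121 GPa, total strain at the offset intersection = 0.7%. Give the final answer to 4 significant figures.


Offset strain = 0.002
Elastic strain at yield = total_strain - offset = 7e-03 - 0.002 = 5e-03
sigma_y = E * elastic_strain = 121000 * 5e-03
sigma_y = 605 MPa


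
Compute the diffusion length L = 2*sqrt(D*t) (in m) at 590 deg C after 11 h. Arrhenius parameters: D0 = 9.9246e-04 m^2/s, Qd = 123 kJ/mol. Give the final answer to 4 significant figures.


Step 1: D = D0 * exp(-Qd/(R*T))
T = 863.15 K
D = 9.9246e-04 * exp(-123e3 / (8.314 * 863.15)) = 3.57223e-11 m^2/s
Step 2: L = 2*sqrt(D*t)
t = 11 h = 39600 s
L = 2*sqrt(3.57223e-11 * 39600) = 2.379e-03 m


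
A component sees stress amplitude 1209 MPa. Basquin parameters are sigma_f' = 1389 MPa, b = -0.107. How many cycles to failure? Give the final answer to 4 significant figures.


sigma_a = sigma_f' * (2*Nf)^b
2*Nf = (sigma_a / sigma_f')^(1/b)
2*Nf = (1209 / 1389)^(1/-0.107)
2*Nf = 3.6587
Nf = 1.829 cycles


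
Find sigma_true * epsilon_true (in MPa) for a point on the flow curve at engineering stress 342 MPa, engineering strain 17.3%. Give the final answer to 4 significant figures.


sigma_true = sigma_eng * (1 + epsilon_eng)
sigma_true = 342 * (1 + 0.173) = 401.166 MPa
epsilon_true = ln(1 + epsilon_eng)
epsilon_true = ln(1 + 0.173) = 0.159565
sigma_true * epsilon_true = 401.166 * 0.159565 = 64.01 MPa


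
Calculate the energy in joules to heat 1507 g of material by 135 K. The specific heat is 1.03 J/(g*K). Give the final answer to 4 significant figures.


Q = m * cp * dT
Q = 1507 * 1.03 * 135
Q = 209500 J


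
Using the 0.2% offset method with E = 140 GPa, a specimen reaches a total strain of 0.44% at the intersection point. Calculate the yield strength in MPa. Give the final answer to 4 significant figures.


Offset strain = 0.002
Elastic strain at yield = total_strain - offset = 4.4e-03 - 0.002 = 2.4e-03
sigma_y = E * elastic_strain = 140000 * 2.4e-03
sigma_y = 336 MPa


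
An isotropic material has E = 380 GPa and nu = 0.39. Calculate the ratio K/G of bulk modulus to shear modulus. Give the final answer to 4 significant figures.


G = E / (2*(1+nu))
G = 380 / (2*(1+0.39)) = 136.691 GPa
K = E / (3*(1-2*nu))
K = 380 / (3*(1-2*0.39)) = 575.758 GPa
K/G = 575.758 / 136.691 = 4.212


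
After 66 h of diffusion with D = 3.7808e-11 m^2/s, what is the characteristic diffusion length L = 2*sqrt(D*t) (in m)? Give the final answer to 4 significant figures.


t = 66 hr = 237600 s
Diffusion length = 2*sqrt(D*t)
= 2*sqrt(3.7808e-11 * 237600)
= 5.994e-03 m


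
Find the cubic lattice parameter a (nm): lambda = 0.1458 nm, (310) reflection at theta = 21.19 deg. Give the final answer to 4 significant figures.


d = lambda / (2*sin(theta))
d = 0.1458 / (2*sin(21.19 deg))
d = 0.201681 nm
a = d * sqrt(h^2+k^2+l^2) = 0.201681 * sqrt(10)
a = 0.6378 nm


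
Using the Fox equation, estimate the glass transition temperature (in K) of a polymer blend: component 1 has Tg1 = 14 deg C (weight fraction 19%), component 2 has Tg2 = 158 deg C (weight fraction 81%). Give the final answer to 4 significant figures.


1/Tg = w1/Tg1 + w2/Tg2 (in Kelvin)
Tg1 = 287.15 K, Tg2 = 431.15 K
1/Tg = 0.19/287.15 + 0.81/431.15
Tg = 393.6 K


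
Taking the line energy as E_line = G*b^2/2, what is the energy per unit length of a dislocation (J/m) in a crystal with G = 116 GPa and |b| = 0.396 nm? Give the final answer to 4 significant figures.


E = G*b^2/2
b = 0.396 nm = 3.96e-10 m
G = 116 GPa = 1.16e+11 Pa
E = 0.5 * 1.16e+11 * (3.96e-10)^2
E = 9.095e-09 J/m


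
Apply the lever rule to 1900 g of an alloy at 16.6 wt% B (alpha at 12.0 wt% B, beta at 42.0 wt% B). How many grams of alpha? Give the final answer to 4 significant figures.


f_alpha = (C_beta - C0) / (C_beta - C_alpha)
f_alpha = (42.0 - 16.6) / (42.0 - 12.0) = 0.846667
m_alpha = f_alpha * m_total = 0.846667 * 1900 = 1609 g


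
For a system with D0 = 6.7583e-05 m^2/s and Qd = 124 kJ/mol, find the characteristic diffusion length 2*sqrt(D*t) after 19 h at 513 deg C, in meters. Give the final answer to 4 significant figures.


Step 1: D = D0 * exp(-Qd/(R*T))
T = 786.15 K
D = 6.7583e-05 * exp(-124e3 / (8.314 * 786.15)) = 3.89523e-13 m^2/s
Step 2: L = 2*sqrt(D*t)
t = 19 h = 68400 s
L = 2*sqrt(3.89523e-13 * 68400) = 3.265e-04 m


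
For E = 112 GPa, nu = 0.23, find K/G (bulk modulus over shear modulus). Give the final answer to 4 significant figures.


G = E / (2*(1+nu))
G = 112 / (2*(1+0.23)) = 45.5285 GPa
K = E / (3*(1-2*nu))
K = 112 / (3*(1-2*0.23)) = 69.1358 GPa
K/G = 69.1358 / 45.5285 = 1.519


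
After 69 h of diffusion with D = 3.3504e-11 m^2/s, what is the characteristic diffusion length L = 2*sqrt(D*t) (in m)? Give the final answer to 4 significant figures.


t = 69 hr = 248400 s
Diffusion length = 2*sqrt(D*t)
= 2*sqrt(3.3504e-11 * 248400)
= 5.77e-03 m


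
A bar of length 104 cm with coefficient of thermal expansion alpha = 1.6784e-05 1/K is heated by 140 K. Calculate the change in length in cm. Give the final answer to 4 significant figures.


dL = L0 * alpha * dT
dL = 104 * 1.6784e-05 * 140
dL = 0.2444 cm


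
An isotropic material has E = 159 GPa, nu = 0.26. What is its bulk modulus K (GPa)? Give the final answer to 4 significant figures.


K = E / (3*(1-2*nu))
K = 159 / (3*(1-2*0.26))
K = 110.4 GPa


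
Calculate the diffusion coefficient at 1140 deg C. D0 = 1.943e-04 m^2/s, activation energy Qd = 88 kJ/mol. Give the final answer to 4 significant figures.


D = D0 * exp(-Qd / (R*T))
T = 1413.15 K
D = 1.943e-04 * exp(-88e3 / (8.314 * 1413.15))
D = 1.085e-07 m^2/s


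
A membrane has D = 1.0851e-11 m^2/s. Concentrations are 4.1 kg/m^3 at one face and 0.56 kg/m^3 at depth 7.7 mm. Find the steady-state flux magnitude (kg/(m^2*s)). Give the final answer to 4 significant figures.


J = -D * (dC/dx) = D * (C1 - C2) / dx
J = 1.0851e-11 * (4.1 - 0.56) / 7.7e-03
J = 4.989e-09 kg/(m^2*s)


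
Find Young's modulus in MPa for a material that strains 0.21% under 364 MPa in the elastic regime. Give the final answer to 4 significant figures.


E = sigma / epsilon
epsilon = 0.21% = 2.1e-03
E = 364 / 2.1e-03
E = 173300 MPa


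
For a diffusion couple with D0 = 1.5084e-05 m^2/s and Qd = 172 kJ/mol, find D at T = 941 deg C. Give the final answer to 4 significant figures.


D = D0 * exp(-Qd / (R*T))
T = 1214.15 K
D = 1.5084e-05 * exp(-172e3 / (8.314 * 1214.15))
D = 6.005e-13 m^2/s


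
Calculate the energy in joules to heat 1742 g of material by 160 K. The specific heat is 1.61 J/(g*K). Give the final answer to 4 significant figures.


Q = m * cp * dT
Q = 1742 * 1.61 * 160
Q = 448700 J


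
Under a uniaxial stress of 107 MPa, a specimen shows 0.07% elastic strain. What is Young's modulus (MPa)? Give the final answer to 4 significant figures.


E = sigma / epsilon
epsilon = 0.07% = 7e-04
E = 107 / 7e-04
E = 152900 MPa


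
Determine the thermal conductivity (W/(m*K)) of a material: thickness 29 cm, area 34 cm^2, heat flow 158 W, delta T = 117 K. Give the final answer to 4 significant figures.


k = Q*L / (A*dT)
L = 0.29 m, A = 3.4e-03 m^2
k = 158 * 0.29 / (3.4e-03 * 117)
k = 115.2 W/(m*K)


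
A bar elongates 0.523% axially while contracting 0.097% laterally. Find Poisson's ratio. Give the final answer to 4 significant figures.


nu = -epsilon_lat / epsilon_axial
Lateral strain is contraction (negative), so using magnitudes:
nu = 0.097 / 0.523
nu = 0.1855


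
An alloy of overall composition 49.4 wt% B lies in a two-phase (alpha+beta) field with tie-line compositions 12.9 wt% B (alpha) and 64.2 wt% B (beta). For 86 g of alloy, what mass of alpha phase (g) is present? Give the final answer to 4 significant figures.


f_alpha = (C_beta - C0) / (C_beta - C_alpha)
f_alpha = (64.2 - 49.4) / (64.2 - 12.9) = 0.288499
m_alpha = f_alpha * m_total = 0.288499 * 86 = 24.81 g
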